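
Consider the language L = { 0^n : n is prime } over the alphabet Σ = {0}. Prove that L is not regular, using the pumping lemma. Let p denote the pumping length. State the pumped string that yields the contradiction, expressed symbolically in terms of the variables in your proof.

Suppose for contradiction that L is regular, and let p be the pumping length.
Let q be a prime with q ≥ p+2 (infinitely many primes exist), and take w = 0^q ∈ L with |w| = q ≥ p.
Write w = xyz as guaranteed by the lemma, with |xy| ≤ p and |y| ≥ 1.
Then y = 0^k for some k with 1 ≤ k ≤ p.
Since 1 ≤ k ≤ p, |xz| = q-k. Pump with i = q+1: |xy^{q+1}z| = (q-k)+(q+1)k = q+qk = q(1+k), which is composite (both factors ≥ 2). So xy^{q+1}z = 0^{q(1+k)} ∉ L.
This is a contradiction; hence L is not regular.

0^{q(1+k)}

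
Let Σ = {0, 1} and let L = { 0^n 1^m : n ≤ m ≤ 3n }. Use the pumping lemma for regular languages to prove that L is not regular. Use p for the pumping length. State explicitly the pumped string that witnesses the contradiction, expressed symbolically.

0^{p+k} 1^p

Assume L is regular. Let p be the pumping length given by the pumping lemma.
Take w = 0^p 1^p ∈ L (since p ≤ p ≤ 3p), with |w| = 2p ≥ p.
Write w = xyz as guaranteed by the lemma, with |xy| ≤ p and y is nonempty.
Because |xy| ≤ p and w begins with p copies of 0, we have y = 0^k with 1 ≤ k ≤ p.
Pump with i = 2: xy^2z = 0^{p+k} 1^p. Now n = p+k > p = m, so the condition n ≤ m fails. Thus xy^2z ∉ L.
This contradicts the pumping lemma, so L is not regular.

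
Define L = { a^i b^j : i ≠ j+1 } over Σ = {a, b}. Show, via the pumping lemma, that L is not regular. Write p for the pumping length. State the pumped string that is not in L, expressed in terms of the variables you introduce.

Assume L is regular. Let p be the pumping length given by the pumping lemma.
Choose w = a^p b^{p+p!-1}. Since p ≠ (p+p!-1)+1 = p+p!, w ∈ L; and |w| ≥ p.
Write w = xyz as guaranteed by the lemma, with |xy| ≤ p and y is nonempty.
Because |xy| ≤ p and w begins with p copies of a, we have y = a^k with 1 ≤ k ≤ p.
Since 1 ≤ k ≤ p, k divides p!; set t = 1 + p!/k. Then xy^t z has p + (p!/k)·k = p + p! copies of a. Now the a-count is p+p! and (b-count)+1 = (p+p!-1)+1 = p+p!, so i ≠ j+1 fails. So xy^t z = a^{p+p!} b^{p+p!-1} ∉ L.
This contradicts the pumping lemma, so L is not regular.

a^{p+p!} b^{p+p!-1}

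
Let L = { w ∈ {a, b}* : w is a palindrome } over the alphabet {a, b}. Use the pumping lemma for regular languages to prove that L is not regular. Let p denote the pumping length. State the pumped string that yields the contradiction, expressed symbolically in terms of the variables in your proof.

a^{p+k} b a^p

Suppose for contradiction that L is regular, and let p be the pumping length.
Take w = a^p b a^p, a palindrome of length 2p+1 ≥ p.
The pumping lemma gives a decomposition w = xyz where |xy| ≤ p and |y| ≥ 1.
Since the first p symbols of w are all a's and |xy| ≤ p, y lies entirely in the leading a-block: y = a^k for some k with 1 ≤ k ≤ p.
Pump with i = 2: xy^2z = a^{p+k} b a^p. Its reverse is a^p b a^{p+k}, which differs from xy^2z since k ≥ 1. So xy^2z is not a palindrome and xy^2z ∉ L.
This is a contradiction; hence L is not regular.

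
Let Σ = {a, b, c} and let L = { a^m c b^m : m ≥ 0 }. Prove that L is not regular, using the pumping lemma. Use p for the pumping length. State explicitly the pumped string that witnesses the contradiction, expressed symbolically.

a^{p+k} c b^p

Assume L is regular; let p be its pumping constant.
Take w = a^p c b^p ∈ L with |w| = 2p+1 ≥ p.
The pumping lemma gives a decomposition w = xyz where |xy| ≤ p and |y| ≥ 1.
Because |xy| ≤ p and w begins with p copies of a, we have y = a^k with 1 ≤ k ≤ p.
Pump with i = 2: xy^2z = a^{p+k} c b^p, which would require p+k = p. But k ≥ 1, so xy^2z ∉ L.
This contradicts the pumping lemma, so L is not regular.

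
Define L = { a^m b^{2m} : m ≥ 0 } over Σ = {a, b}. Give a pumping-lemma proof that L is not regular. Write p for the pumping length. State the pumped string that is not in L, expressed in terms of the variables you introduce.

Assume L is regular. Let p be the pumping length given by the pumping lemma.
Choose w = a^p b^{2p}, which is in L with |w| = 3p ≥ p.
The pumping lemma gives a decomposition w = xyz where |xy| ≤ p and y is nonempty.
The first p characters of w are a's, so xy (and hence y) consists only of a's. Write y = a^k, 1 ≤ k ≤ p.
Pump with i = 2: xy^2z = a^{p+k} b^{2p}. For this to lie in L we would need 2p = 2(p+k), which forces k = 0. But k ≥ 1, so xy^2z ∉ L.
This contradicts the pumping lemma, so L is not regular.

a^{p+k} b^{2p}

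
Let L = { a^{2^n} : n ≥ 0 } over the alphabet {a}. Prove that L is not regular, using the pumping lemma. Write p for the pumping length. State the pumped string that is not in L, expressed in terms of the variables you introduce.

a^{2^p+k}

Assume L is regular. Let p be the pumping length given by the pumping lemma.
Take w = a^{2^p} ∈ L with |w| = 2^p ≥ p.
The pumping lemma gives a decomposition w = xyz where |xy| ≤ p and |y| ≥ 1.
Then y = a^k for some k with 1 ≤ k ≤ p.
Pump with i = 2: xy^2z = a^{2^p+k}. Since 1 ≤ k ≤ p < 2^p, we have 2^p < 2^p+k < 2^{p+1}, so 2^p+k is not a power of 2. So xy^2z ∉ L.
Contradiction. Therefore L is not regular.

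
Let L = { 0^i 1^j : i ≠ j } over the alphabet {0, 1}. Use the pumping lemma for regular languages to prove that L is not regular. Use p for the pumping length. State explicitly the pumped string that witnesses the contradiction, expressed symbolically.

Toward a contradiction, assume L is regular with pumping length p.
Choose w = 0^p 1^{p+p!}. Since p ≠ p+p!, w ∈ L; and |w| ≥ p.
The pumping lemma gives a decomposition w = xyz where |xy| ≤ p and y is nonempty.
Because |xy| ≤ p and w begins with p copies of 0, we have y = 0^k with 1 ≤ k ≤ p.
Since 1 ≤ k ≤ p, k divides p!; set t = 1 + p!/k. Then xy^t z has p + (p!/k)·k = p + p! copies of 0. Now the 0-count equals the 1-count, so i ≠ j fails. So xy^t z = 0^{p+p!} 1^{p+p!} ∉ L.
This is a contradiction; hence L is not regular.

0^{p+p!} 1^{p+p!}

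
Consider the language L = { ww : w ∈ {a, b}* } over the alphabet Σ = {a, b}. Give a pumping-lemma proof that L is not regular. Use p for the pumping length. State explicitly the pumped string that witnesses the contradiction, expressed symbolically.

Assume L is regular; let p be its pumping constant.
Take w = a^p b^p a^p b^p = uu where u = a^pb^p; then w ∈ L and |w| = 4p ≥ p.
By the pumping lemma, w = xyz with |xy| ≤ p and |y| ≥ 1.
Since the first p symbols of w are all a's and |xy| ≤ p, y lies entirely in the leading a-block: y = a^k for some k with 1 ≤ k ≤ p.
Pump with i = 2: xy^2z = a^{p+k} b^p a^p b^p, of length 4p+k. Suppose this equals vv. The string starts with a and ends with b, so v does too; thus the boundary between the two copies of v is a b→a transition. There is exactly one such transition, at position 2p+k, so |v| = 2p+k and |vv| = 4p+2k ≠ 4p+k since k ≥ 1. So xy^2z ∉ L.
Contradiction. Therefore L is not regular.

a^{p+k} b^p a^p b^p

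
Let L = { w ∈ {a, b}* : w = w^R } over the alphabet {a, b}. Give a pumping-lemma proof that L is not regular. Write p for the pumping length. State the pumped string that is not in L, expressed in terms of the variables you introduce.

a^{p+k} b a^p

Toward a contradiction, assume L is regular with pumping length p.
Take w = a^p b a^p, a palindrome of length 2p+1 ≥ p.
The pumping lemma gives a decomposition w = xyz where |xy| ≤ p and y is nonempty.
The first p characters of w are a's, so xy (and hence y) consists only of a's. Write y = a^k, 1 ≤ k ≤ p.
Pump with i = 2: xy^2z = a^{p+k} b a^p. Its reverse is a^p b a^{p+k}, which differs from xy^2z since k ≥ 1. So xy^2z is not a palindrome and xy^2z ∉ L.
This is a contradiction; hence L is not regular.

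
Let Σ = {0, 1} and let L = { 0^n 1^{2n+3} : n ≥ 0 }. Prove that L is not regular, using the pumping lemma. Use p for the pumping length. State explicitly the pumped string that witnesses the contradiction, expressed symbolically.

Assume L is regular; let p be its pumping constant.
Choose w = 0^p 1^{2p+3}, which is in L with |w| = 3p+3 ≥ p.
By the pumping lemma, w = xyz with |xy| ≤ p and y is nonempty.
The first p characters of w are 0's, so xy (and hence y) consists only of 0's. Write y = 0^k, 1 ≤ k ≤ p.
Pump with i = 2: xy^2z = 0^{p+k} 1^{2p+3}. For this to lie in L we would need 2p+3 = 2(p+k)+3, which forces k = 0. But k ≥ 1, so xy^2z ∉ L.
This is a contradiction; hence L is not regular.

0^{p+k} 1^{2p+3}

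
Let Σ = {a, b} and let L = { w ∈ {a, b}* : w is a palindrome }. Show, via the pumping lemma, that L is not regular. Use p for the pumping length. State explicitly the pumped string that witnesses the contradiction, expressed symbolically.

Toward a contradiction, assume L is regular with pumping length p.
Take w = a^p b a^p, a palindrome of length 2p+1 ≥ p.
Write w = xyz as guaranteed by the lemma, with |xy| ≤ p and |y| > 0.
Since the first p symbols of w are all a's and |xy| ≤ p, y lies entirely in the leading a-block: y = a^k for some k with 1 ≤ k ≤ p.
Pump with i = 2: xy^2z = a^{p+k} b a^p. Its reverse is a^p b a^{p+k}, which differs from xy^2z since k ≥ 1. So xy^2z is not a palindrome and xy^2z ∉ L.
Contradiction. Therefore L is not regular.

a^{p+k} b a^p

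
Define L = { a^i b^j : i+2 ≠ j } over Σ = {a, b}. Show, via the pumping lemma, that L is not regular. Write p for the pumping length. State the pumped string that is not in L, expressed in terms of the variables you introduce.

a^{p+p!} b^{p+p!+2}

Assume L is regular; let p be its pumping constant.
Choose w = a^p b^{p+p!+2}. Since p ≠ (p+p!+2)-2 = p+p!, w ∈ L; and |w| ≥ p.
Write w = xyz as guaranteed by the lemma, with |xy| ≤ p and |y| ≥ 1.
The first p characters of w are a's, so xy (and hence y) consists only of a's. Write y = a^k, 1 ≤ k ≤ p.
Since 1 ≤ k ≤ p, k divides p!; set t = 1 + p!/k. Then xy^t z has p + (p!/k)·k = p + p! copies of a. Now the a-count is p+p! and (b-count)-2 = (p+p!+2)-2 = p+p!, so i+2 ≠ j fails. So xy^t z = a^{p+p!} b^{p+p!+2} ∉ L.
This contradicts the pumping lemma, so L is not regular.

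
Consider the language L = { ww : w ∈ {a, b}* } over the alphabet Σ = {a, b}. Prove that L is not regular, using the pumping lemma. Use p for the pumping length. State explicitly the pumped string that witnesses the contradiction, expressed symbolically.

Assume L is regular. Let p be the pumping length given by the pumping lemma.
Take w = a^p b^p a^p b^p = uu where u = a^pb^p; then w ∈ L and |w| = 4p ≥ p.
The pumping lemma gives a decomposition w = xyz where |xy| ≤ p and y is nonempty.
Because |xy| ≤ p and w begins with p copies of a, we have y = a^k with 1 ≤ k ≤ p.
Pump with i = 2: xy^2z = a^{p+k} b^p a^p b^p, of length 4p+k. Suppose this equals vv. The string starts with a and ends with b, so v does too; thus the boundary between the two copies of v is a b→a transition. There is exactly one such transition, at position 2p+k, so |v| = 2p+k and |vv| = 4p+2k ≠ 4p+k since k ≥ 1. So xy^2z ∉ L.
This is a contradiction; hence L is not regular.

a^{p+k} b^p a^p b^p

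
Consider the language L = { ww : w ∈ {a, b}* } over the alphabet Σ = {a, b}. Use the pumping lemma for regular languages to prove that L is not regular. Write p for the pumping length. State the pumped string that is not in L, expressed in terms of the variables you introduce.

Toward a contradiction, assume L is regular with pumping length p.
Take w = a^p b^p a^p b^p = uu where u = a^pb^p; then w ∈ L and |w| = 4p ≥ p.
Write w = xyz as guaranteed by the lemma, with |xy| ≤ p and |y| ≥ 1.
Because |xy| ≤ p and w begins with p copies of a, we have y = a^k with 1 ≤ k ≤ p.
Pump with i = 2: xy^2z = a^{p+k} b^p a^p b^p, of length 4p+k. Suppose this equals vv. The string starts with a and ends with b, so v does too; thus the boundary between the two copies of v is a b→a transition. There is exactly one such transition, at position 2p+k, so |v| = 2p+k and |vv| = 4p+2k ≠ 4p+k since k ≥ 1. So xy^2z ∉ L.
This contradicts the pumping lemma, so L is not regular.

a^{p+k} b^p a^p b^p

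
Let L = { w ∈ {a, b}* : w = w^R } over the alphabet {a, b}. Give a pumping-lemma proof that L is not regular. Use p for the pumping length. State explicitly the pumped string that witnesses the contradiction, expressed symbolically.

a^{p+k} b a^p

Toward a contradiction, assume L is regular with pumping length p.
Take w = a^p b a^p, a palindrome of length 2p+1 ≥ p.
The pumping lemma gives a decomposition w = xyz where |xy| ≤ p and |y| ≥ 1.
Because |xy| ≤ p and w begins with p copies of a, we have y = a^k with 1 ≤ k ≤ p.
Pump with i = 2: xy^2z = a^{p+k} b a^p. Its reverse is a^p b a^{p+k}, which differs from xy^2z since k ≥ 1. So xy^2z is not a palindrome and xy^2z ∉ L.
Contradiction. Therefore L is not regular.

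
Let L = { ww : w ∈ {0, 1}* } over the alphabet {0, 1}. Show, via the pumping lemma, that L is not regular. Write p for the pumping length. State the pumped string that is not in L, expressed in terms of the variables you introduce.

Toward a contradiction, assume L is regular with pumping length p.
Take w = 0^p 1^p 0^p 1^p = uu where u = 0^p1^p; then w ∈ L and |w| = 4p ≥ p.
The pumping lemma gives a decomposition w = xyz where |xy| ≤ p and |y| ≥ 1.
Because |xy| ≤ p and w begins with p copies of 0, we have y = 0^k with 1 ≤ k ≤ p.
Pump with i = 2: xy^2z = 0^{p+k} 1^p 0^p 1^p, of length 4p+k. Suppose this equals vv. The string starts with 0 and ends with 1, so v does too; thus the boundary between the two copies of v is a 1→0 transition. There is exactly one such transition, at position 2p+k, so |v| = 2p+k and |vv| = 4p+2k ≠ 4p+k since k ≥ 1. So xy^2z ∉ L.
Contradiction. Therefore L is not regular.

0^{p+k} 1^p 0^p 1^p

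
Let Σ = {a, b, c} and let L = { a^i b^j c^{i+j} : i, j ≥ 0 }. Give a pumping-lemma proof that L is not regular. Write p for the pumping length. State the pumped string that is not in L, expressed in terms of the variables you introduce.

a^{p+k} b^p c^{2p}

Toward a contradiction, assume L is regular with pumping length p.
Take w = a^p b^p c^{2p} ∈ L (with i=j=p, i+j=2p), |w| = 4p ≥ p.
By the pumping lemma, w = xyz with |xy| ≤ p and y is nonempty.
The first p characters of w are a's, so xy (and hence y) consists only of a's. Write y = a^k, 1 ≤ k ≤ p.
Consider xy^2z = a^{p+k} b^p c^{2p}. Now the a- and b-counts sum to 2p+k, but the c-count is 2p ≠ 2p+k. So xy^2z ∉ L.
This is a contradiction; hence L is not regular.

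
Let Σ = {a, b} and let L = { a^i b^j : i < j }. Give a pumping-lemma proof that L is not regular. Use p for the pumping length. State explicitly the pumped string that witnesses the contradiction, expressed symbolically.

a^{p+k} b^{p+1}

Suppose for contradiction that L is regular, and let p be the pumping length.
Choose w = a^p b^{p+1} ∈ L, with |w| = 2p+1 ≥ p.
The pumping lemma gives a decomposition w = xyz where |xy| ≤ p and y is nonempty.
Because |xy| ≤ p and w begins with p copies of a, we have y = a^k with 1 ≤ k ≤ p.
Consider xy^2z = a^{p+k} b^{p+1}. Since k ≥ 1, the a-count p+k is at least p+1, so i < j fails; thus xy^2z ∉ L.
This is a contradiction; hence L is not regular.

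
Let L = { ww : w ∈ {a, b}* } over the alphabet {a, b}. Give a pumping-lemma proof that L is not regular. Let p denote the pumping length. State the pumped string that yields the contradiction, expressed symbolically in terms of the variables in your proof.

Assume L is regular; let p be its pumping constant.
Take w = a^p b^p a^p b^p = uu where u = a^pb^p; then w ∈ L and |w| = 4p ≥ p.
By the pumping lemma, w = xyz with |xy| ≤ p and |y| ≥ 1.
The first p characters of w are a's, so xy (and hence y) consists only of a's. Write y = a^k, 1 ≤ k ≤ p.
Pump with i = 2: xy^2z = a^{p+k} b^p a^p b^p, of length 4p+k. Suppose this equals vv. The string starts with a and ends with b, so v does too; thus the boundary between the two copies of v is a b→a transition. There is exactly one such transition, at position 2p+k, so |v| = 2p+k and |vv| = 4p+2k ≠ 4p+k since k ≥ 1. So xy^2z ∉ L.
This contradicts the pumping lemma, so L is not regular.

a^{p+k} b^p a^p b^p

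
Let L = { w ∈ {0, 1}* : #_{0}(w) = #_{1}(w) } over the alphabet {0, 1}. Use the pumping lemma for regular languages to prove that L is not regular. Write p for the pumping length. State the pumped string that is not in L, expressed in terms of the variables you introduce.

Assume L is regular. Let p be the pumping length given by the pumping lemma.
Choose w = 0^p 1^p ∈ L with |w| = 2p ≥ p.
The pumping lemma gives a decomposition w = xyz where |xy| ≤ p and |y| ≥ 1.
Because |xy| ≤ p and w begins with p copies of 0, we have y = 0^k with 1 ≤ k ≤ p.
Pump with i = 2: xy^2z = 0^{p+k} 1^p has p+k occurrences of 0 but only p of 1. Since k ≥ 1 the counts differ, so xy^2z ∉ L.
Contradiction. Therefore L is not regular.

0^{p+k} 1^p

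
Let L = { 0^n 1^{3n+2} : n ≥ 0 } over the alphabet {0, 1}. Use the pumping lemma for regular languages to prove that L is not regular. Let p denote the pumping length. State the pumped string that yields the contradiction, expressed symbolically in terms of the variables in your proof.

0^{p+k} 1^{3p+2}

Assume L is regular; let p be its pumping constant.
Take w = 0^p 1^{3p+2}. Then w ∈ L and |w| = 4p+2 ≥ p.
The pumping lemma gives a decomposition w = xyz where |xy| ≤ p and |y| > 0.
The first p characters of w are 0's, so xy (and hence y) consists only of 0's. Write y = 0^k, 1 ≤ k ≤ p.
Pump with i = 2: xy^2z = 0^{p+k} 1^{3p+2}. For this to lie in L we would need 3p+2 = 3(p+k)+2, which forces k = 0. But k ≥ 1, so xy^2z ∉ L.
This is a contradiction; hence L is not regular.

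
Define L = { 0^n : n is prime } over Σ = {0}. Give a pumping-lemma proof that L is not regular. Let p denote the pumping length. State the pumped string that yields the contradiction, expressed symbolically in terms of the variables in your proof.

0^{q(1+k)}

Assume L is regular; let p be its pumping constant.
Let q be a prime with q ≥ p+2 (infinitely many primes exist), and take w = 0^q ∈ L with |w| = q ≥ p.
Write w = xyz as guaranteed by the lemma, with |xy| ≤ p and |y| > 0.
Then y = 0^k for some k with 1 ≤ k ≤ p.
Since 1 ≤ k ≤ p, |xz| = q-k. Pump with i = q+1: |xy^{q+1}z| = (q-k)+(q+1)k = q+qk = q(1+k), which is composite (both factors ≥ 2). So xy^{q+1}z = 0^{q(1+k)} ∉ L.
This is a contradiction; hence L is not regular.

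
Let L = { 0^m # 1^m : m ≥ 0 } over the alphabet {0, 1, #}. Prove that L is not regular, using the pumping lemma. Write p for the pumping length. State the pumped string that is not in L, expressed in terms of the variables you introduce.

0^{p+k} # 1^p

Assume L is regular; let p be its pumping constant.
Take w = 0^p # 1^p ∈ L with |w| = 2p+1 ≥ p.
By the pumping lemma, w = xyz with |xy| ≤ p and y is nonempty.
Because |xy| ≤ p and w begins with p copies of 0, we have y = 0^k with 1 ≤ k ≤ p.
Pump with i = 2: xy^2z = 0^{p+k} # 1^p, which would require p+k = p. But k ≥ 1, so xy^2z ∉ L.
This contradicts the pumping lemma, so L is not regular.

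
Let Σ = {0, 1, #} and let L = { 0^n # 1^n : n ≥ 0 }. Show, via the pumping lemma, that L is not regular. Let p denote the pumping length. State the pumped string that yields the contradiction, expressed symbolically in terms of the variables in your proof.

0^{p+k} # 1^p

Toward a contradiction, assume L is regular with pumping length p.
Take w = 0^p # 1^p ∈ L with |w| = 2p+1 ≥ p.
Write w = xyz as guaranteed by the lemma, with |xy| ≤ p and |y| > 0.
The first p characters of w are 0's, so xy (and hence y) consists only of 0's. Write y = 0^k, 1 ≤ k ≤ p.
Pump with i = 2: xy^2z = 0^{p+k} # 1^p, which would require p+k = p. But k ≥ 1, so xy^2z ∉ L.
This is a contradiction; hence L is not regular.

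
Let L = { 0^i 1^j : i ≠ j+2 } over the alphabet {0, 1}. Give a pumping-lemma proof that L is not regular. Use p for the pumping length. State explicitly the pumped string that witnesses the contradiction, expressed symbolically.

0^{p+p!} 1^{p+p!-2}

Assume L is regular; let p be its pumping constant.
Choose w = 0^p 1^{p+p!-2}. Since p ≠ (p+p!-2)+2 = p+p!, w ∈ L; and |w| ≥ p.
Write w = xyz as guaranteed by the lemma, with |xy| ≤ p and y is nonempty.
Because |xy| ≤ p and w begins with p copies of 0, we have y = 0^k with 1 ≤ k ≤ p.
Since 1 ≤ k ≤ p, k divides p!; set t = 1 + p!/k. Then xy^t z has p + (p!/k)·k = p + p! copies of 0. Now the 0-count is p+p! and (1-count)+2 = (p+p!-2)+2 = p+p!, so i ≠ j+2 fails. So xy^t z = 0^{p+p!} 1^{p+p!-2} ∉ L.
This is a contradiction; hence L is not regular.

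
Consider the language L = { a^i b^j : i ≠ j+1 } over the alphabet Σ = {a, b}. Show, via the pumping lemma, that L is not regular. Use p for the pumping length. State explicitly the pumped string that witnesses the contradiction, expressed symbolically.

Assume L is regular. Let p be the pumping length given by the pumping lemma.
Choose w = a^p b^{p+p!-1}. Since p ≠ (p+p!-1)+1 = p+p!, w ∈ L; and |w| ≥ p.
The pumping lemma gives a decomposition w = xyz where |xy| ≤ p and y is nonempty.
Because |xy| ≤ p and w begins with p copies of a, we have y = a^k with 1 ≤ k ≤ p.
Since 1 ≤ k ≤ p, k divides p!; set t = 1 + p!/k. Then xy^t z has p + (p!/k)·k = p + p! copies of a. Now the a-count is p+p! and (b-count)+1 = (p+p!-1)+1 = p+p!, so i ≠ j+1 fails. So xy^t z = a^{p+p!} b^{p+p!-1} ∉ L.
This contradicts the pumping lemma, so L is not regular.

a^{p+p!} b^{p+p!-1}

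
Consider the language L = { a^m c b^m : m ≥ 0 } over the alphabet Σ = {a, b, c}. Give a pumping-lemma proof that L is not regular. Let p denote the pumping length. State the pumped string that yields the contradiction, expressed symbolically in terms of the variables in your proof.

Assume L is regular; let p be its pumping constant.
Take w = a^p c b^p ∈ L with |w| = 2p+1 ≥ p.
The pumping lemma gives a decomposition w = xyz where |xy| ≤ p and y is nonempty.
Because |xy| ≤ p and w begins with p copies of a, we have y = a^k with 1 ≤ k ≤ p.
Pump with i = 2: xy^2z = a^{p+k} c b^p, which would require p+k = p. But k ≥ 1, so xy^2z ∉ L.
This is a contradiction; hence L is not regular.

a^{p+k} c b^p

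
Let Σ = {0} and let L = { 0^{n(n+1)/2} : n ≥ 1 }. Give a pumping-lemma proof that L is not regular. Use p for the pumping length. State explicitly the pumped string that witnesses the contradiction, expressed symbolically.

0^{p(p+1)/2+k}

Assume L is regular. Let p be the pumping length given by the pumping lemma.
Take w = 0^{p(p+1)/2} ∈ L with |w| = p(p+1)/2 ≥ p.
By the pumping lemma, w = xyz with |xy| ≤ p and |y| ≥ 1.
Then y = 0^k for some k with 1 ≤ k ≤ p.
Pump with i = 2: xy^2z = 0^{p(p+1)/2+k}. Since 1 ≤ k ≤ p, p(p+1)/2 < p(p+1)/2+k ≤ p(p+1)/2+p < (p+1)(p+2)/2, so p(p+1)/2+k is strictly between consecutive triangular numbers. So xy^2z ∉ L.
This contradicts the pumping lemma, so L is not regular.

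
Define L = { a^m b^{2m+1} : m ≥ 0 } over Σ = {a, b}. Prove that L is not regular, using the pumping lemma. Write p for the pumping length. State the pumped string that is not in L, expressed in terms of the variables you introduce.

a^{p+k} b^{2p+1}

Assume L is regular. Let p be the pumping length given by the pumping lemma.
Let w = a^p b^{2p+1} ∈ L; note |w| = 3p+1 ≥ p.
The pumping lemma gives a decomposition w = xyz where |xy| ≤ p and y is nonempty.
The first p characters of w are a's, so xy (and hence y) consists only of a's. Write y = a^k, 1 ≤ k ≤ p.
Pump with i = 2: xy^2z = a^{p+k} b^{2p+1}. For this to lie in L we would need 2p+1 = 2(p+k)+1, which forces k = 0. But k ≥ 1, so xy^2z ∉ L.
Contradiction. Therefore L is not regular.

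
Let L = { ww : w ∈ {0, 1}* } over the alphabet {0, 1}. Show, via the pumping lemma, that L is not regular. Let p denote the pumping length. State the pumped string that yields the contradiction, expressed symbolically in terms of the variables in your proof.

Toward a contradiction, assume L is regular with pumping length p.
Take w = 0^p 1^p 0^p 1^p = uu where u = 0^p1^p; then w ∈ L and |w| = 4p ≥ p.
The pumping lemma gives a decomposition w = xyz where |xy| ≤ p and |y| > 0.
Because |xy| ≤ p and w begins with p copies of 0, we have y = 0^k with 1 ≤ k ≤ p.
Pump with i = 2: xy^2z = 0^{p+k} 1^p 0^p 1^p, of length 4p+k. Suppose this equals vv. The string starts with 0 and ends with 1, so v does too; thus the boundary between the two copies of v is a 1→0 transition. There is exactly one such transition, at position 2p+k, so |v| = 2p+k and |vv| = 4p+2k ≠ 4p+k since k ≥ 1. So xy^2z ∉ L.
Contradiction. Therefore L is not regular.

0^{p+k} 1^p 0^p 1^p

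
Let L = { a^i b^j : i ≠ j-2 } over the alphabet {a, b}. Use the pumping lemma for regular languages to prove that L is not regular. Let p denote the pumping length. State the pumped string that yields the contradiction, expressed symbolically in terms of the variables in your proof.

Assume L is regular. Let p be the pumping length given by the pumping lemma.
Choose w = a^p b^{p+p!+2}. Since p ≠ (p+p!+2)-2 = p+p!, w ∈ L; and |w| ≥ p.
The pumping lemma gives a decomposition w = xyz where |xy| ≤ p and |y| > 0.
The first p characters of w are a's, so xy (and hence y) consists only of a's. Write y = a^k, 1 ≤ k ≤ p.
Since 1 ≤ k ≤ p, k divides p!; set t = 1 + p!/k. Then xy^t z has p + (p!/k)·k = p + p! copies of a. Now the a-count is p+p! and (b-count)-2 = (p+p!+2)-2 = p+p!, so i ≠ j-2 fails. So xy^t z = a^{p+p!} b^{p+p!+2} ∉ L.
This is a contradiction; hence L is not regular.

a^{p+p!} b^{p+p!+2}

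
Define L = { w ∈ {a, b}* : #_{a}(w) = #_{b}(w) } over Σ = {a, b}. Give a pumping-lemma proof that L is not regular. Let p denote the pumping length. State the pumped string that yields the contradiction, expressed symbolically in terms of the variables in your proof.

a^{p+k} b^p

Suppose for contradiction that L is regular, and let p be the pumping length.
Choose w = a^p b^p ∈ L with |w| = 2p ≥ p.
By the pumping lemma, w = xyz with |xy| ≤ p and |y| > 0.
Because |xy| ≤ p and w begins with p copies of a, we have y = a^k with 1 ≤ k ≤ p.
Pump with i = 2: xy^2z = a^{p+k} b^p has p+k occurrences of a but only p of b. Since k ≥ 1 the counts differ, so xy^2z ∉ L.
Contradiction. Therefore L is not regular.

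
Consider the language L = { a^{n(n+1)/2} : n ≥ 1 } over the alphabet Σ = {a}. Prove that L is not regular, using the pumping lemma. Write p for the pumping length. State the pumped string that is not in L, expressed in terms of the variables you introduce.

Toward a contradiction, assume L is regular with pumping length p.
Take w = a^{p(p+1)/2} ∈ L with |w| = p(p+1)/2 ≥ p.
By the pumping lemma, w = xyz with |xy| ≤ p and y is nonempty.
Then y = a^k for some k with 1 ≤ k ≤ p.
Pump with i = 2: xy^2z = a^{p(p+1)/2+k}. Since 1 ≤ k ≤ p, p(p+1)/2 < p(p+1)/2+k ≤ p(p+1)/2+p < (p+1)(p+2)/2, so p(p+1)/2+k is strictly between consecutive triangular numbers. So xy^2z ∉ L.
Contradiction. Therefore L is not regular.

a^{p(p+1)/2+k}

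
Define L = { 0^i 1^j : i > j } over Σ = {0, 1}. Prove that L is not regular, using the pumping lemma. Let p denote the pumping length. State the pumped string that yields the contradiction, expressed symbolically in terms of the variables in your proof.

Suppose for contradiction that L is regular, and let p be the pumping length.
Choose w = 0^{p+1} 1^p ∈ L, with |w| = 2p+1 ≥ p.
The pumping lemma gives a decomposition w = xyz where |xy| ≤ p and |y| > 0.
The first p characters of w are 0's, so xy (and hence y) consists only of 0's. Write y = 0^k, 1 ≤ k ≤ p.
Consider xy^0z = xz = 0^{p+1-k} 1^p. Since k ≥ 1, the 0-count p+1-k is at most p, so i > j fails; thus xz ∉ L.
Contradiction. Therefore L is not regular.

0^{p+1-k} 1^p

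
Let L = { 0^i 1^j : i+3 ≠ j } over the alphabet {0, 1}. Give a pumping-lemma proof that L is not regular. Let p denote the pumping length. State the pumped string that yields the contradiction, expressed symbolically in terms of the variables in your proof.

Assume L is regular. Let p be the pumping length given by the pumping lemma.
Choose w = 0^p 1^{p+p!+3}. Since p ≠ (p+p!+3)-3 = p+p!, w ∈ L; and |w| ≥ p.
By the pumping lemma, w = xyz with |xy| ≤ p and y is nonempty.
Since the first p symbols of w are all 0's and |xy| ≤ p, y lies entirely in the leading 0-block: y = 0^k for some k with 1 ≤ k ≤ p.
Since 1 ≤ k ≤ p, k divides p!; set t = 1 + p!/k. Then xy^t z has p + (p!/k)·k = p + p! copies of 0. Now the 0-count is p+p! and (1-count)-3 = (p+p!+3)-3 = p+p!, so i+3 ≠ j fails. So xy^t z = 0^{p+p!} 1^{p+p!+3} ∉ L.
This is a contradiction; hence L is not regular.

0^{p+p!} 1^{p+p!+3}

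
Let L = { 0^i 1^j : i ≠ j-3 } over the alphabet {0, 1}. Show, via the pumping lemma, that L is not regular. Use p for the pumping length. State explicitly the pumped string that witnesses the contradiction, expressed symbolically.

Assume L is regular. Let p be the pumping length given by the pumping lemma.
Choose w = 0^p 1^{p+p!+3}. Since p ≠ (p+p!+3)-3 = p+p!, w ∈ L; and |w| ≥ p.
Write w = xyz as guaranteed by the lemma, with |xy| ≤ p and |y| > 0.
Since the first p symbols of w are all 0's and |xy| ≤ p, y lies entirely in the leading 0-block: y = 0^k for some k with 1 ≤ k ≤ p.
Since 1 ≤ k ≤ p, k divides p!; set t = 1 + p!/k. Then xy^t z has p + (p!/k)·k = p + p! copies of 0. Now the 0-count is p+p! and (1-count)-3 = (p+p!+3)-3 = p+p!, so i ≠ j-3 fails. So xy^t z = 0^{p+p!} 1^{p+p!+3} ∉ L.
This is a contradiction; hence L is not regular.

0^{p+p!} 1^{p+p!+3}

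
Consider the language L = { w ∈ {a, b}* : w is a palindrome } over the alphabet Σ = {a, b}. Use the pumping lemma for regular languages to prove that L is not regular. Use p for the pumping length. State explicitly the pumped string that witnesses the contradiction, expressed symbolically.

a^{p+k} b a^p

Assume L is regular. Let p be the pumping length given by the pumping lemma.
Take w = a^p b a^p, a palindrome of length 2p+1 ≥ p.
The pumping lemma gives a decomposition w = xyz where |xy| ≤ p and |y| ≥ 1.
The first p characters of w are a's, so xy (and hence y) consists only of a's. Write y = a^k, 1 ≤ k ≤ p.
Pump with i = 2: xy^2z = a^{p+k} b a^p. Its reverse is a^p b a^{p+k}, which differs from xy^2z since k ≥ 1. So xy^2z is not a palindrome and xy^2z ∉ L.
This is a contradiction; hence L is not regular.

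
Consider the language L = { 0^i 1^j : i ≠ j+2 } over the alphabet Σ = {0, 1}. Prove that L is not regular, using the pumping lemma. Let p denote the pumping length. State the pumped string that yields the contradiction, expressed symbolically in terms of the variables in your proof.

Assume L is regular; let p be its pumping constant.
Choose w = 0^p 1^{p+p!-2}. Since p ≠ (p+p!-2)+2 = p+p!, w ∈ L; and |w| ≥ p.
By the pumping lemma, w = xyz with |xy| ≤ p and |y| > 0.
Because |xy| ≤ p and w begins with p copies of 0, we have y = 0^k with 1 ≤ k ≤ p.
Since 1 ≤ k ≤ p, k divides p!; set t = 1 + p!/k. Then xy^t z has p + (p!/k)·k = p + p! copies of 0. Now the 0-count is p+p! and (1-count)+2 = (p+p!-2)+2 = p+p!, so i ≠ j+2 fails. So xy^t z = 0^{p+p!} 1^{p+p!-2} ∉ L.
Contradiction. Therefore L is not regular.

0^{p+p!} 1^{p+p!-2}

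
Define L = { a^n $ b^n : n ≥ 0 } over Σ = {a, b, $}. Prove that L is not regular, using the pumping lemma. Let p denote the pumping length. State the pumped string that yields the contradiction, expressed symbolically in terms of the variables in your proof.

Suppose for contradiction that L is regular, and let p be the pumping length.
Take w = a^p $ b^p ∈ L with |w| = 2p+1 ≥ p.
The pumping lemma gives a decomposition w = xyz where |xy| ≤ p and y is nonempty.
The first p characters of w are a's, so xy (and hence y) consists only of a's. Write y = a^k, 1 ≤ k ≤ p.
Pump with i = 2: xy^2z = a^{p+k} $ b^p, which would require p+k = p. But k ≥ 1, so xy^2z ∉ L.
This is a contradiction; hence L is not regular.

a^{p+k} $ b^p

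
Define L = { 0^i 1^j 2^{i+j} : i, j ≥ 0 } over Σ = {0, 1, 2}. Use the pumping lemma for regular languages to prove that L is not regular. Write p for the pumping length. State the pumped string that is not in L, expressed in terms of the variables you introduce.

0^{p+k} 1^p 2^{2p}

Suppose for contradiction that L is regular, and let p be the pumping length.
Take w = 0^p 1^p 2^{2p} ∈ L (with i=j=p, i+j=2p), |w| = 4p ≥ p.
By the pumping lemma, w = xyz with |xy| ≤ p and |y| ≥ 1.
Because |xy| ≤ p and w begins with p copies of 0, we have y = 0^k with 1 ≤ k ≤ p.
Consider xy^2z = 0^{p+k} 1^p 2^{2p}. Now the 0- and 1-counts sum to 2p+k, but the 2-count is 2p ≠ 2p+k. So xy^2z ∉ L.
Contradiction. Therefore L is not regular.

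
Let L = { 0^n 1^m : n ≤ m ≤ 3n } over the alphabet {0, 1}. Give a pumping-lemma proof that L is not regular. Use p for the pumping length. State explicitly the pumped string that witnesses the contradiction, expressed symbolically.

0^{p+k} 1^p

Assume L is regular. Let p be the pumping length given by the pumping lemma.
Take w = 0^p 1^p ∈ L (since p ≤ p ≤ 3p), with |w| = 2p ≥ p.
By the pumping lemma, w = xyz with |xy| ≤ p and |y| > 0.
Since the first p symbols of w are all 0's and |xy| ≤ p, y lies entirely in the leading 0-block: y = 0^k for some k with 1 ≤ k ≤ p.
Pump with i = 2: xy^2z = 0^{p+k} 1^p. Now n = p+k > p = m, so the condition n ≤ m fails. Thus xy^2z ∉ L.
This contradicts the pumping lemma, so L is not regular.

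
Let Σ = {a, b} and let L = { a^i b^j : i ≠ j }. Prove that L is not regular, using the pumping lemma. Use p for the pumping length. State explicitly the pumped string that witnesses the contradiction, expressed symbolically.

a^{p+p!} b^{p+p!}

Toward a contradiction, assume L is regular with pumping length p.
Choose w = a^p b^{p+p!}. Since p ≠ p+p!, w ∈ L; and |w| ≥ p.
By the pumping lemma, w = xyz with |xy| ≤ p and y is nonempty.
Because |xy| ≤ p and w begins with p copies of a, we have y = a^k with 1 ≤ k ≤ p.
Since 1 ≤ k ≤ p, k divides p!; set t = 1 + p!/k. Then xy^t z has p + (p!/k)·k = p + p! copies of a. Now the a-count equals the b-count, so i ≠ j fails. So xy^t z = a^{p+p!} b^{p+p!} ∉ L.
This is a contradiction; hence L is not regular.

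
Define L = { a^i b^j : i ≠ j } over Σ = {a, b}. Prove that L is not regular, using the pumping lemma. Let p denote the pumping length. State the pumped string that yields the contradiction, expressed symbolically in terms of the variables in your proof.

a^{p+p!} b^{p+p!}

Toward a contradiction, assume L is regular with pumping length p.
Choose w = a^p b^{p+p!}. Since p ≠ p+p!, w ∈ L; and |w| ≥ p.
Write w = xyz as guaranteed by the lemma, with |xy| ≤ p and |y| ≥ 1.
Since the first p symbols of w are all a's and |xy| ≤ p, y lies entirely in the leading a-block: y = a^k for some k with 1 ≤ k ≤ p.
Since 1 ≤ k ≤ p, k divides p!; set t = 1 + p!/k. Then xy^t z has p + (p!/k)·k = p + p! copies of a. Now the a-count equals the b-count, so i ≠ j fails. So xy^t z = a^{p+p!} b^{p+p!} ∉ L.
Contradiction. Therefore L is not regular.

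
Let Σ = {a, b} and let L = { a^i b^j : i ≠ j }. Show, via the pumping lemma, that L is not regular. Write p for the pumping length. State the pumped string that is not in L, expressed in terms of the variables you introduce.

a^{p+p!} b^{p+p!}

Assume L is regular; let p be its pumping constant.
Choose w = a^p b^{p+p!}. Since p ≠ p+p!, w ∈ L; and |w| ≥ p.
The pumping lemma gives a decomposition w = xyz where |xy| ≤ p and |y| > 0.
Since the first p symbols of w are all a's and |xy| ≤ p, y lies entirely in the leading a-block: y = a^k for some k with 1 ≤ k ≤ p.
Since 1 ≤ k ≤ p, k divides p!; set t = 1 + p!/k. Then xy^t z has p + (p!/k)·k = p + p! copies of a. Now the a-count equals the b-count, so i ≠ j fails. So xy^t z = a^{p+p!} b^{p+p!} ∉ L.
This contradicts the pumping lemma, so L is not regular.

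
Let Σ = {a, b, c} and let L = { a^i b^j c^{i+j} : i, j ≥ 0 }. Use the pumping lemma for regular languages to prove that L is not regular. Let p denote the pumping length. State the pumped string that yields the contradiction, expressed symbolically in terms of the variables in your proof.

a^{p+k} b^p c^{2p}

Suppose for contradiction that L is regular, and let p be the pumping length.
Take w = a^p b^p c^{2p} ∈ L (with i=j=p, i+j=2p), |w| = 4p ≥ p.
Write w = xyz as guaranteed by the lemma, with |xy| ≤ p and |y| ≥ 1.
Since the first p symbols of w are all a's and |xy| ≤ p, y lies entirely in the leading a-block: y = a^k for some k with 1 ≤ k ≤ p.
Consider xy^2z = a^{p+k} b^p c^{2p}. Now the a- and b-counts sum to 2p+k, but the c-count is 2p ≠ 2p+k. So xy^2z ∉ L.
Contradiction. Therefore L is not regular.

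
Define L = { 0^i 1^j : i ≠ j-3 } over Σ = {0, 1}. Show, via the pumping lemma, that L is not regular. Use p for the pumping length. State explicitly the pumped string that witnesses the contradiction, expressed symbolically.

0^{p+p!} 1^{p+p!+3}

Toward a contradiction, assume L is regular with pumping length p.
Choose w = 0^p 1^{p+p!+3}. Since p ≠ (p+p!+3)-3 = p+p!, w ∈ L; and |w| ≥ p.
Write w = xyz as guaranteed by the lemma, with |xy| ≤ p and y is nonempty.
Since the first p symbols of w are all 0's and |xy| ≤ p, y lies entirely in the leading 0-block: y = 0^k for some k with 1 ≤ k ≤ p.
Since 1 ≤ k ≤ p, k divides p!; set t = 1 + p!/k. Then xy^t z has p + (p!/k)·k = p + p! copies of 0. Now the 0-count is p+p! and (1-count)-3 = (p+p!+3)-3 = p+p!, so i ≠ j-3 fails. So xy^t z = 0^{p+p!} 1^{p+p!+3} ∉ L.
This is a contradiction; hence L is not regular.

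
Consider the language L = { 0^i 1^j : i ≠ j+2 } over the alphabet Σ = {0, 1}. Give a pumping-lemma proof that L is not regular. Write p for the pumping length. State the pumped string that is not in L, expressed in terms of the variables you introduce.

0^{p+p!} 1^{p+p!-2}

Assume L is regular. Let p be the pumping length given by the pumping lemma.
Choose w = 0^p 1^{p+p!-2}. Since p ≠ (p+p!-2)+2 = p+p!, w ∈ L; and |w| ≥ p.
Write w = xyz as guaranteed by the lemma, with |xy| ≤ p and |y| > 0.
Since the first p symbols of w are all 0's and |xy| ≤ p, y lies entirely in the leading 0-block: y = 0^k for some k with 1 ≤ k ≤ p.
Since 1 ≤ k ≤ p, k divides p!; set t = 1 + p!/k. Then xy^t z has p + (p!/k)·k = p + p! copies of 0. Now the 0-count is p+p! and (1-count)+2 = (p+p!-2)+2 = p+p!, so i ≠ j+2 fails. So xy^t z = 0^{p+p!} 1^{p+p!-2} ∉ L.
Contradiction. Therefore L is not regular.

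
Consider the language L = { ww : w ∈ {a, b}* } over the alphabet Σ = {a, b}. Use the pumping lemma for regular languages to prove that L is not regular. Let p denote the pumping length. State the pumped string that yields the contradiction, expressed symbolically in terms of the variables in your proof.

a^{p+k} b^p a^p b^p

Assume L is regular. Let p be the pumping length given by the pumping lemma.
Take w = a^p b^p a^p b^p = uu where u = a^pb^p; then w ∈ L and |w| = 4p ≥ p.
The pumping lemma gives a decomposition w = xyz where |xy| ≤ p and y is nonempty.
The first p characters of w are a's, so xy (and hence y) consists only of a's. Write y = a^k, 1 ≤ k ≤ p.
Pump with i = 2: xy^2z = a^{p+k} b^p a^p b^p, of length 4p+k. Suppose this equals vv. The string starts with a and ends with b, so v does too; thus the boundary between the two copies of v is a b→a transition. There is exactly one such transition, at position 2p+k, so |v| = 2p+k and |vv| = 4p+2k ≠ 4p+k since k ≥ 1. So xy^2z ∉ L.
This contradicts the pumping lemma, so L is not regular.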